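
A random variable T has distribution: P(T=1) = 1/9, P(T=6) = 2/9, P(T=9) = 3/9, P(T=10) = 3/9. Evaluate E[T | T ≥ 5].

P(T ≥ 5) = 8/9.
Σ over the event: 6·2/9 + 9·1/3 + 10·1/3 = 23/3.
E[T | T ≥ 5] = (23/3) / (8/9) = 69/8.

69/8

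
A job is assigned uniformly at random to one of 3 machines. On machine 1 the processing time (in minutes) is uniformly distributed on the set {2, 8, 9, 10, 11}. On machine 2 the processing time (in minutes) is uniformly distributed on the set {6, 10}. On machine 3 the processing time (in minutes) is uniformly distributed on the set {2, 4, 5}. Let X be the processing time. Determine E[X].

E[X | machine 1] = (2+8+9+10+11)/5 = 8.
E[X | machine 2] = (6+10)/2 = 8.
E[X | machine 3] = (2+4+5)/3 = 11/3.
By the law of total expectation,
E[X] = (1/3)·(8) + (1/3)·(8) + (1/3)·(11/3) = 59/9.

59/9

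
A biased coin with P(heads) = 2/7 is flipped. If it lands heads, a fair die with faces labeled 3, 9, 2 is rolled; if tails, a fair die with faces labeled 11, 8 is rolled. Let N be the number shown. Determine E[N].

E[N | heads] = (3+9+2)/3 = 14/3.
E[N | tails] = (11+8)/2 = 19/2.
By the law of total expectation,
E[N] = (2/7)·(14/3) + (5/7)·(19/2) = 341/42.

341/42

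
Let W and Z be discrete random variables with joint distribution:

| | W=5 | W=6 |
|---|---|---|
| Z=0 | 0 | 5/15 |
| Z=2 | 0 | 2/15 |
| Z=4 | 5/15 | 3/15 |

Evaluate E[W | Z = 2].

6

P(Z = 2) = 2/15.
Σ W·P over the event = 6·(2/15) = 4/5.
E[W | Z = 2] = (4/5) / (2/15) = 6.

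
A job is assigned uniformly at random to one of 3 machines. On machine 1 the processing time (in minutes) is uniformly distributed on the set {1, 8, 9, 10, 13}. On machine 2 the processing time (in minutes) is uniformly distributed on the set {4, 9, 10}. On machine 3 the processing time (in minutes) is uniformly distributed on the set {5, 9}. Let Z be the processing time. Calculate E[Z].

E[Z | machine 1] = (1+8+9+10+13)/5 = 41/5.
E[Z | machine 2] = (4+9+10)/3 = 23/3.
E[Z | machine 3] = (5+9)/2 = 7.
E[Z] = (1/3)·(41/5) + (1/3)·(23/3) + (1/3)·(7) = 343/45.

343/45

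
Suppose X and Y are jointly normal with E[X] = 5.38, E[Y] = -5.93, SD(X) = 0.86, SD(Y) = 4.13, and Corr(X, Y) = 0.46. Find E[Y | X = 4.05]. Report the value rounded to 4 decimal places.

-8.8681

For a bivariate normal, E[Y | X=x] = μ_Y + ρ·(σ_Y/σ_X)·(x − μ_X).
E[Y | X=4.05] = -5.93 + (0.46)·(4.13/0.86)·(4.05 − (5.38)) = -5.93 + (2.2091)·(-1.33) = -8.8681.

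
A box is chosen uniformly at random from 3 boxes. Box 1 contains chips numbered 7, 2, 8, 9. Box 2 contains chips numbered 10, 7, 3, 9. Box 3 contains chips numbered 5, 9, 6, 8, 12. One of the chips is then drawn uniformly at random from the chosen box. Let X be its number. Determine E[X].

29/4

E[X | box 1] = (7+2+8+9)/4 = 13/2.
E[X | box 2] = (10+7+3+9)/4 = 29/4.
E[X | box 3] = (5+9+6+8+12)/5 = 8.
By the law of total expectation,
E[X] = (1/3)·(13/2) + (1/3)·(29/4) + (1/3)·(8) = 29/4.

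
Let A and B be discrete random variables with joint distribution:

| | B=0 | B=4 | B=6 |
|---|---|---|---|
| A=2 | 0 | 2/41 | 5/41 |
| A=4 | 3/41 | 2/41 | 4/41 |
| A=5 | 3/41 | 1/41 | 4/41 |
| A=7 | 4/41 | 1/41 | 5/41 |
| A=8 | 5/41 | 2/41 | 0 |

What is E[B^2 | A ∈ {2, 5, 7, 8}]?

75/4

P(A ∈ {2, 5, 7, 8}) = 32/41.
Summing B^2·P(A=x,B=y) over the conditioning event gives 600/41.
E[B^2 | A ∈ {2, 5, 7, 8}] = (600/41) / (32/41) = 75/4.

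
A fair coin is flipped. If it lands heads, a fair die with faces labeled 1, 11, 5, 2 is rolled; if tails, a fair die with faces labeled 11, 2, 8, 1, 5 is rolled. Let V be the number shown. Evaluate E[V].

203/40

E[V | heads] = (1+11+5+2)/4 = 19/4.
E[V | tails] = (11+2+8+1+5)/5 = 27/5.
By the law of total expectation,
E[V] = (1/2)·(19/4) + (1/2)·(27/5) = 203/40.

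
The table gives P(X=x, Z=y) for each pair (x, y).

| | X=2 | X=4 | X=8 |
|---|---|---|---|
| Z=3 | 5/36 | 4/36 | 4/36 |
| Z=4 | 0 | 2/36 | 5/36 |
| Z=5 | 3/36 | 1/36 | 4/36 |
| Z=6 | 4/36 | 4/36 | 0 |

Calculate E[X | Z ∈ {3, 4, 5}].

37/7

P(Z ∈ {3, 4, 5}) = 7/9.
Σ X·P over the event = 2·(5/36) + 2·(3/36) + 4·(4/36) + 4·(2/36) + 4·(1/36) + 8·(4/36) + 8·(5/36) + 8·(4/36) = 37/9.
E[X | Z ∈ {3, 4, 5}] = (37/9) / (7/9) = 37/7.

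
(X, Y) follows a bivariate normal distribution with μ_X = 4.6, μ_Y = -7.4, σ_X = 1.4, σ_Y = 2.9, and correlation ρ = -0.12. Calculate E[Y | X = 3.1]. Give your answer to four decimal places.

-7.0271

E[Y | X=x] = μ_Y + ρ(σ_Y/σ_X)(x − μ_X) for jointly normal variables.
E[Y | X=3.1] = -7.4 + (-0.12)·(2.9/1.4)·(3.1 − (4.6)) = -7.4 + (-0.24857)·(-1.5) = -7.0271.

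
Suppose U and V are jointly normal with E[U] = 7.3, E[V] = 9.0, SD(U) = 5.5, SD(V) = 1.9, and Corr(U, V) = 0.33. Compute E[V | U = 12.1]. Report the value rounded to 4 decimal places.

E[V | U=x] = μ_V + ρ(σ_V/σ_U)(x − μ_U) for jointly normal variables.
E[V | U=12.1] = 9.0 + (0.33)·(1.9/5.5)·(12.1 − (7.3)) = 9.0 + (0.114)·(4.8) = 9.5472.

9.5472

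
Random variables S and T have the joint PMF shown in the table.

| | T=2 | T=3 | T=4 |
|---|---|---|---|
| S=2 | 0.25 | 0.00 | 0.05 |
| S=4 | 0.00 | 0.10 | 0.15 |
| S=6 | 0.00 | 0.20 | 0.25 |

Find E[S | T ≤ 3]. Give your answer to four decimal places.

3.8182

P(T ≤ 3) = 0.55.
Σ S·P over the event = 2·(0.25) + 4·(0.10) + 6·(0.20) = 2.10.
E[S | T ≤ 3] = (2.10) / (0.55) = 3.8182.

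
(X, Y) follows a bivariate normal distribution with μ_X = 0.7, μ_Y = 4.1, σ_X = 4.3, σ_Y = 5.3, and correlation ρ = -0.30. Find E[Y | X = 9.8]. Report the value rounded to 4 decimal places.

E[Y | X=x] = μ_Y + ρ(σ_Y/σ_X)(x − μ_X) for jointly normal variables.
E[Y | X=9.8] = 4.1 + (-0.30)·(5.3/4.3)·(9.8 − (0.7)) = 4.1 + (-0.36977)·(9.1) = 0.7351.

0.7351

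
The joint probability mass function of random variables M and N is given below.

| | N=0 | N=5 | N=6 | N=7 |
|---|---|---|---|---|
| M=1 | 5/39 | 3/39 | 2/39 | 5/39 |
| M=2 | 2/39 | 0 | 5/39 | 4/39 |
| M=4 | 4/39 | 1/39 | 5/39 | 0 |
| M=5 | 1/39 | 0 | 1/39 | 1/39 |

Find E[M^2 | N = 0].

P(N = 0) = 4/13.
Σ M^2·P over the event = 1·(5/39) + 4·(2/39) + 16·(4/39) + 25·(1/39) = 34/13.
E[M^2 | N = 0] = (34/13) / (4/13) = 17/2.

17/2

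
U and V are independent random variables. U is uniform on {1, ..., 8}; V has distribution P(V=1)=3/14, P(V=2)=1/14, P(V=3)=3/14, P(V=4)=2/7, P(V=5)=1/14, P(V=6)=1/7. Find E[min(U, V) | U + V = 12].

33/7

P(U + V = 12) = 1/16.
Summing min(U,V)·P(x,y) over outcomes with U + V = 12 gives 33/112.
E[min(U, V) | U + V = 12] = (33/112) / (1/16) = 33/7.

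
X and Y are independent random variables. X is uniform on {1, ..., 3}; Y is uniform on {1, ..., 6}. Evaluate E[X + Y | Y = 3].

Outcomes with Y = 3: (1,3), (2,3), (3,3), each with probability 1/18.
E[X + Y | Y = 3] = (4 + 5 + 6) / 3 = 5.

5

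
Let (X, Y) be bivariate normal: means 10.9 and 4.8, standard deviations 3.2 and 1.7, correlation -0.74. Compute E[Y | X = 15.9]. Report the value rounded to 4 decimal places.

2.8344

E[Y | X=x] = μ_Y + ρ(σ_Y/σ_X)(x − μ_X) for jointly normal variables.
E[Y | X=15.9] = 4.8 + (-0.74)·(1.7/3.2)·(15.9 − (10.9)) = 4.8 + (-0.39313)·(5) = 2.8344.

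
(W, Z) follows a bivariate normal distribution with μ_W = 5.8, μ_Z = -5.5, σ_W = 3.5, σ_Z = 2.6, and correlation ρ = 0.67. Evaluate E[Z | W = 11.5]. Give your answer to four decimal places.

The regression of Z on W has slope ρ·σ_Z/σ_W and passes through (μ_W, μ_Z).
E[Z | W=11.5] = -5.5 + (0.67)·(2.6/3.5)·(11.5 − (5.8)) = -5.5 + (0.497714)·(5.7) = -2.6630.

-2.6630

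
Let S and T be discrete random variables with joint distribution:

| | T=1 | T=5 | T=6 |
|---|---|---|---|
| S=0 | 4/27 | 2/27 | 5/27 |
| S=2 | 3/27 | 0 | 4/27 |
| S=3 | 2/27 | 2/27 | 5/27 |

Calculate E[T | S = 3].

P(S = 3) = 1/3.
Σ T·P over the event = 1·(2/27) + 5·(2/27) + 6·(5/27) = 14/9.
E[T | S = 3] = (14/9) / (1/3) = 14/3.

14/3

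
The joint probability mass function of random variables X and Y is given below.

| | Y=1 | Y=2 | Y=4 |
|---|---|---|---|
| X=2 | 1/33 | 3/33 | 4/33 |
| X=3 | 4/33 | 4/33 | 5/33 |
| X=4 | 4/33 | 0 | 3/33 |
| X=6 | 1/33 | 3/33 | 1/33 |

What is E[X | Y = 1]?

P(Y = 1) = 10/33.
Σ X·P over the event = 2·(1/33) + 3·(4/33) + 4·(4/33) + 6·(1/33) = 12/11.
E[X | Y = 1] = (12/11) / (10/33) = 18/5.

18/5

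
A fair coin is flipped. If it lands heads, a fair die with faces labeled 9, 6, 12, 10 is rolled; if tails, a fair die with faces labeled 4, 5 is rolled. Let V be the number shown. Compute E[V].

55/8

E[V | heads] = (9+6+12+10)/4 = 37/4.
E[V | tails] = (4+5)/2 = 9/2.
E[V] = (1/2)·(37/4) + (1/2)·(9/2) = 55/8.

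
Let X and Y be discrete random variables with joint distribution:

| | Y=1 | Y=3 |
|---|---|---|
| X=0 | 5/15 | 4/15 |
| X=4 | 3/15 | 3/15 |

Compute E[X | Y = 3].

12/7

P(Y = 3) = 7/15.
Σ X·P over the event = 0·(4/15) + 4·(3/15) = 4/5.
E[X | Y = 3] = (4/5) / (7/15) = 12/7.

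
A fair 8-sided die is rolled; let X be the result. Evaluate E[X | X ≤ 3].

Given X ≤ 3, X is equally likely to be any of {1, 2, 3}.
E[X | X ≤ 3] = (1 + 2 + 3) / 3 = 2.

2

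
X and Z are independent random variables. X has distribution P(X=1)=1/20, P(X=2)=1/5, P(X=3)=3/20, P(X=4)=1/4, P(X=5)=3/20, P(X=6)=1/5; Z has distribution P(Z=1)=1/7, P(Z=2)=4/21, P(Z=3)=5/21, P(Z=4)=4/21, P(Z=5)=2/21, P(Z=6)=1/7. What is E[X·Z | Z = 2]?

77/10

P(Z = 2) = 4/21.
Summing XZ·P(x,y) over outcomes with Z = 2 gives 22/15.
E[X·Z | Z = 2] = (22/15) / (4/21) = 77/10.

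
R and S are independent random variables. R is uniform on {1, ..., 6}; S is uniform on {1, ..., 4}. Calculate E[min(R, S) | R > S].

15/7

P(R > S) = 7/12.
Summing min(R,S)·P(x,y) over outcomes with R > S gives 5/4.
E[min(R, S) | R > S] = (5/4) / (7/12) = 15/7.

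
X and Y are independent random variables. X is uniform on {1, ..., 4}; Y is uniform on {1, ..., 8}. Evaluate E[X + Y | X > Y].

5

Outcomes with X > Y: (2,1), (3,1), (3,2), (4,1), (4,2), (4,3), each with probability 1/32.
E[X + Y | X > Y] = (3 + 4 + 5 + 5 + 6 + 7) / 6 = 5.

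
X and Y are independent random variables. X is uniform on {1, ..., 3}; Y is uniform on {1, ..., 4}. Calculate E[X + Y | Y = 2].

4

Outcomes with Y = 2: (1,2), (2,2), (3,2), each with probability 1/12.
E[X + Y | Y = 2] = (3 + 4 + 5) / 3 = 4.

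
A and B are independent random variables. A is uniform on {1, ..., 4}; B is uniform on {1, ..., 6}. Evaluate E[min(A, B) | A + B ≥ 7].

Outcomes with A + B ≥ 7: (1,6), (2,5), (2,6), (3,4), (3,5), (3,6), (4,3), (4,4), (4,5), (4,6), each with probability 1/24.
E[min(A, B) | A + B ≥ 7] = (1 + 2 + 2 + 3 + 3 + 3 + 3 + 4 + 4 + 4) / 10 = 29/10.

29/10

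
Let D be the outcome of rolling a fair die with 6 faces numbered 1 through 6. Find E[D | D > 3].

Given D > 3, D is equally likely to be any of {4, 5, 6}.
E[D | D > 3] = (4 + 5 + 6) / 3 = 5.

5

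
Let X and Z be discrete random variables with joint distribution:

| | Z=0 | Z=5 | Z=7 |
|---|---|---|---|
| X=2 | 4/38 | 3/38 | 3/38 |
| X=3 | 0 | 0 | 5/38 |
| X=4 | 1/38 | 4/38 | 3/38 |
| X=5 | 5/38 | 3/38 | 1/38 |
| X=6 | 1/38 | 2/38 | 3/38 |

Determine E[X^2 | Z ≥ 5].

461/27

P(Z ≥ 5) = 27/38.
Summing X^2·P(X=x,Z=y) over the conditioning event gives 461/38.
E[X^2 | Z ≥ 5] = (461/38) / (27/38) = 461/27.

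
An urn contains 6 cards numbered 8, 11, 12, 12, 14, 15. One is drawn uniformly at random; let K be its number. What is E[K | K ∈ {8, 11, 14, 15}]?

12

P(K ∈ {8, 11, 14, 15}) = 2/3.
Σ over the event: 8·1/6 + 11·1/6 + 14·1/6 + 15·1/6 = 8.
E[K | K ∈ {8, 11, 14, 15}] = (8) / (2/3) = 12.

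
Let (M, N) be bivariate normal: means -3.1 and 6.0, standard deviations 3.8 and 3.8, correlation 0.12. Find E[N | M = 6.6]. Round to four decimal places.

7.1640

For a bivariate normal, E[N | M=x] = μ_N + ρ·(σ_N/σ_M)·(x − μ_M).
E[N | M=6.6] = 6.0 + (0.12)·(3.8/3.8)·(6.6 − (-3.1)) = 6.0 + (0.12)·(9.7) = 7.1640.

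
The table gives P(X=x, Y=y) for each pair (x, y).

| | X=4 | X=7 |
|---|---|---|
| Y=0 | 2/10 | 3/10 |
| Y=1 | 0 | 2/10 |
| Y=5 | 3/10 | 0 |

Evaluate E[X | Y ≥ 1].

26/5

P(Y ≥ 1) = 1/2.
Summing X·P(X=x,Y=y) over the conditioning event gives 13/5.
E[X | Y ≥ 1] = (13/5) / (1/2) = 26/5.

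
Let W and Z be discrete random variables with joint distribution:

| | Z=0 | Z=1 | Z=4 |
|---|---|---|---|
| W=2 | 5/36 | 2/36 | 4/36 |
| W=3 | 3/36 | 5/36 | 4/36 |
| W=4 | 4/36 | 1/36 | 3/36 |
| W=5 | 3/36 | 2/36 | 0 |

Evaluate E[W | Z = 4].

P(Z = 4) = 11/36.
Σ W·P over the event = 2·(4/36) + 3·(4/36) + 4·(3/36) = 8/9.
E[W | Z = 4] = (8/9) / (11/36) = 32/11.

32/11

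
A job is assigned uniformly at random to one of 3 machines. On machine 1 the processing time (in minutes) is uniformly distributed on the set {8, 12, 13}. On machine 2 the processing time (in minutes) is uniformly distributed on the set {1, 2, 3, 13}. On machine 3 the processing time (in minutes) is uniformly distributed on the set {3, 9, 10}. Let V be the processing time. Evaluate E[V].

277/36

E[V | machine 1] = (8+12+13)/3 = 11.
E[V | machine 2] = (1+2+3+13)/4 = 19/4.
E[V | machine 3] = (3+9+10)/3 = 22/3.
E[V] = (1/3)·(11) + (1/3)·(19/4) + (1/3)·(22/3) = 277/36.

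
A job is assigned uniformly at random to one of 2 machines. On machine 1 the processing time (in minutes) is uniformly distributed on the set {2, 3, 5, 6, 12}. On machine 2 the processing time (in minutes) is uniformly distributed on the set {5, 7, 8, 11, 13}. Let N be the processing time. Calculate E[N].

E[N | machine 1] = (2+3+5+6+12)/5 = 28/5.
E[N | machine 2] = (5+7+8+11+13)/5 = 44/5.
E[N] = (1/2)·(28/5) + (1/2)·(44/5) = 36/5.

36/5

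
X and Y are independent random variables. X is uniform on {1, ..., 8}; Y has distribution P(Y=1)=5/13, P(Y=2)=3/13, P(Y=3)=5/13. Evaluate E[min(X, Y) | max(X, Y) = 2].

P(max(X, Y) = 2) = 11/104.
Summing min(X,Y)·P(x,y) over outcomes with max(X, Y) = 2 gives 7/52.
E[min(X, Y) | max(X, Y) = 2] = (7/52) / (11/104) = 14/11.

14/11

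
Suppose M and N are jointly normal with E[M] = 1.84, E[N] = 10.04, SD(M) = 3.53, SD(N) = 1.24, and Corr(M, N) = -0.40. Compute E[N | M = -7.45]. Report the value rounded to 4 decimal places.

11.3453

E[N | M=x] = μ_N + ρ(σ_N/σ_M)(x − μ_M) for jointly normal variables.
E[N | M=-7.45] = 10.04 + (-0.40)·(1.24/3.53)·(-7.45 − (1.84)) = 10.04 + (-0.14051)·(-9.29) = 11.3453.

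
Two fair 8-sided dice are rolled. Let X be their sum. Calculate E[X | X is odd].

P(X is odd) = 1/2.
Σ over the event: 3·1/32 + 5·1/16 + 7·3/32 + 9·1/8 + 11·3/32 + 13·1/16 + 15·1/32 = 9/2.
E[X | X is odd] = (9/2) / (1/2) = 9.

9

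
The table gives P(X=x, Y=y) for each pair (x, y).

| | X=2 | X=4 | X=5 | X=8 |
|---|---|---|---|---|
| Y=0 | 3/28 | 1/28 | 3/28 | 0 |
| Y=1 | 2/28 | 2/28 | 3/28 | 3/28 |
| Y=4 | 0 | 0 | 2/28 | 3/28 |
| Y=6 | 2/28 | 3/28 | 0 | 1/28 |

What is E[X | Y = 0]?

P(Y = 0) = 1/4.
Summing X·P(X=x,Y=y) over the conditioning event gives 25/28.
E[X | Y = 0] = (25/28) / (1/4) = 25/7.

25/7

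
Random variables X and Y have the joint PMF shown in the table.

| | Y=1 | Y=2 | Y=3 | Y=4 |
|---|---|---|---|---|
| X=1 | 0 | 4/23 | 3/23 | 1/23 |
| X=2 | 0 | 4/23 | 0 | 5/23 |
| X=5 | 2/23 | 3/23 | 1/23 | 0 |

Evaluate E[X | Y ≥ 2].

46/21

P(Y ≥ 2) = 21/23.
Σ X·P over the event = 1·(4/23) + 1·(3/23) + 1·(1/23) + 2·(4/23) + 2·(5/23) + 5·(3/23) + 5·(1/23) = 2.
E[X | Y ≥ 2] = (2) / (21/23) = 46/21.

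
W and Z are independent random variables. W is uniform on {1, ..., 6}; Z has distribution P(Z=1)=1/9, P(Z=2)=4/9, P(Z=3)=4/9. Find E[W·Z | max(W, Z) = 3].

99/17

P(max(W, Z) = 3) = 17/54.
Summing WZ·P(x,y) over outcomes with max(W, Z) = 3 gives 11/6.
E[W·Z | max(W, Z) = 3] = (11/6) / (17/54) = 99/17.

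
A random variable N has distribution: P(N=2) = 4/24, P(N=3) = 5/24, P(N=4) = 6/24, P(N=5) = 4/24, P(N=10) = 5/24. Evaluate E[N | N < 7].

67/19

P(N < 7) = 19/24.
Σ over the event: 2·1/6 + 3·5/24 + 4·1/4 + 5·1/6 = 67/24.
E[N | N < 7] = (67/24) / (19/24) = 67/19.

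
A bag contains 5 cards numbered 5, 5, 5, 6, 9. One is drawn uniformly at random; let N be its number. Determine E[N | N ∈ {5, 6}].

21/4

P(N ∈ {5, 6}) = 4/5.
Σ over the event: 5·3/5 + 6·1/5 = 21/5.
E[N | N ∈ {5, 6}] = (21/5) / (4/5) = 21/4.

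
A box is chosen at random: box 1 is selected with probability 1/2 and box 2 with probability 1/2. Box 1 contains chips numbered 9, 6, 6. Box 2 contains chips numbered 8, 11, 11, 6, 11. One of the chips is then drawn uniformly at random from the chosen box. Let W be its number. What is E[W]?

41/5

E[W | box 1] = (9+6+6)/3 = 7.
E[W | box 2] = (8+11+11+6+11)/5 = 47/5.
E[W] = (1/2)·(7) + (1/2)·(47/5) = 41/5.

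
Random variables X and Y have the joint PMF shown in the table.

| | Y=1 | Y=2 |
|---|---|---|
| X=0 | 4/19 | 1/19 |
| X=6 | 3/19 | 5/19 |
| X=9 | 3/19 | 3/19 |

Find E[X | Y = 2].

19/3

P(Y = 2) = 9/19.
Σ X·P over the event = 0·(1/19) + 6·(5/19) + 9·(3/19) = 3.
E[X | Y = 2] = (3) / (9/19) = 19/3.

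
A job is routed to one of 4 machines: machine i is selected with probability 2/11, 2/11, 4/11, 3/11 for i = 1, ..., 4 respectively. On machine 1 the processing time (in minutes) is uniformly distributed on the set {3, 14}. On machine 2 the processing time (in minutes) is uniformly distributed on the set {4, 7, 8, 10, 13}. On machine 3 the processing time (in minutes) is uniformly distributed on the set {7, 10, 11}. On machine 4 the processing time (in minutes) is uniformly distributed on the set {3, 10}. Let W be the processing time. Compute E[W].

E[W | machine 1] = (3+14)/2 = 17/2.
E[W | machine 2] = (4+7+8+10+13)/5 = 42/5.
E[W | machine 3] = (7+10+11)/3 = 28/3.
E[W | machine 4] = (3+10)/2 = 13/2.
E[W] = (2/11)·(17/2) + (2/11)·(42/5) + (4/11)·(28/3) + (3/11)·(13/2) = 2719/330.

2719/330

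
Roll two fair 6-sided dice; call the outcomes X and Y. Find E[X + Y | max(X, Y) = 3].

24/5

Outcomes with max(X, Y) = 3: (1,3), (2,3), (3,1), (3,2), (3,3), each with probability 1/36.
E[X + Y | max(X, Y) = 3] = (4 + 5 + 4 + 5 + 6) / 5 = 24/5.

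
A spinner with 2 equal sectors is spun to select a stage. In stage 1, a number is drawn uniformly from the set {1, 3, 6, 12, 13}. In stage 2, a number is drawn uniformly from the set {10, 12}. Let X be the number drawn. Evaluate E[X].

9

E[X | stage 1] = (1+3+6+12+13)/5 = 7.
E[X | stage 2] = (10+12)/2 = 11.
E[X] = (1/2)·(7) + (1/2)·(11) = 9.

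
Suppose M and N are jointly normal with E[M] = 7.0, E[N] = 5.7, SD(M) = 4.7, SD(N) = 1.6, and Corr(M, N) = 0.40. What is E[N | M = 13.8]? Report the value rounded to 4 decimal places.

For a bivariate normal, E[N | M=x] = μ_N + ρ·(σ_N/σ_M)·(x − μ_M).
E[N | M=13.8] = 5.7 + (0.40)·(1.6/4.7)·(13.8 − (7.0)) = 5.7 + (0.13617)·(6.8) = 6.6260.

6.6260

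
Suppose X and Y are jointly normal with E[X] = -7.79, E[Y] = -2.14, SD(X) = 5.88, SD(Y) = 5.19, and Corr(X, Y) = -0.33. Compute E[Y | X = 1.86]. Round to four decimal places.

-4.9508

E[Y | X=x] = μ_Y + ρ(σ_Y/σ_X)(x − μ_X) for jointly normal variables.
E[Y | X=1.86] = -2.14 + (-0.33)·(5.19/5.88)·(1.86 − (-7.79)) = -2.14 + (-0.291276)·(9.65) = -4.9508.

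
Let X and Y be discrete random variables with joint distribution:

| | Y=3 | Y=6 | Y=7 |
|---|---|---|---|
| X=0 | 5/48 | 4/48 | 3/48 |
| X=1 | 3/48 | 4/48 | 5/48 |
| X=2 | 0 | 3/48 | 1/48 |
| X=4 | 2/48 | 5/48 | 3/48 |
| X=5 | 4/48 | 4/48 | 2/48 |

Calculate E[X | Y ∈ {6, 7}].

79/34

P(Y ∈ {6, 7}) = 17/24.
Summing X·P(X=x,Y=y) over the conditioning event gives 79/48.
E[X | Y ∈ {6, 7}] = (79/48) / (17/24) = 79/34.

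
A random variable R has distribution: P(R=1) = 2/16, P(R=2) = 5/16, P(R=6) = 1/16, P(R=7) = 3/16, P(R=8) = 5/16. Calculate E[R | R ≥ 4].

P(R ≥ 4) = 9/16.
Σ over the event: 6·1/16 + 7·3/16 + 8·5/16 = 67/16.
E[R | R ≥ 4] = (67/16) / (9/16) = 67/9.

67/9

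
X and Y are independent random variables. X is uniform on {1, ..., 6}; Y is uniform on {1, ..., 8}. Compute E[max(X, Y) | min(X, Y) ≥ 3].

P(min(X, Y) ≥ 3) = 1/2.
Summing max(X,Y)·P(x,y) over outcomes with min(X, Y) ≥ 3 gives 71/24.
E[max(X, Y) | min(X, Y) ≥ 3] = (71/24) / (1/2) = 71/12.

71/12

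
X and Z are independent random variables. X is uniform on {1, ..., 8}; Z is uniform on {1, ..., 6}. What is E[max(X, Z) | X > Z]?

160/27

P(X > Z) = 9/16.
Summing max(X,Z)·P(x,y) over outcomes with X > Z gives 10/3.
E[max(X, Z) | X > Z] = (10/3) / (9/16) = 160/27.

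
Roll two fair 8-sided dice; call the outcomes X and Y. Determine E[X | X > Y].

6

P(X > Y) = 7/16.
Summing X·P(x,y) over outcomes with X > Y gives 21/8.
E[X | X > Y] = (21/8) / (7/16) = 6.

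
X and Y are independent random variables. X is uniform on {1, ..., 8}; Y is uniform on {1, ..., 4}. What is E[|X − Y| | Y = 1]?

7/2

Outcomes with Y = 1: (1,1), (2,1), (3,1), (4,1), (5,1), (6,1), (7,1), (8,1), each with probability 1/32.
E[|X − Y| | Y = 1] = (0 + 1 + 2 + 3 + 4 + 5 + 6 + 7) / 8 = 7/2.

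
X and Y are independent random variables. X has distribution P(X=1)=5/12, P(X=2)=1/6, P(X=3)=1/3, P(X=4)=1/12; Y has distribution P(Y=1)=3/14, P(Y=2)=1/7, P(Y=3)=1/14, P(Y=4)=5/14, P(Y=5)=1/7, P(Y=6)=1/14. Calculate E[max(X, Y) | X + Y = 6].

55/13

P(X + Y = 6) = 13/84.
Summing max(X,Y)·P(x,y) over outcomes with X + Y = 6 gives 55/84.
E[max(X, Y) | X + Y = 6] = (55/84) / (13/84) = 55/13.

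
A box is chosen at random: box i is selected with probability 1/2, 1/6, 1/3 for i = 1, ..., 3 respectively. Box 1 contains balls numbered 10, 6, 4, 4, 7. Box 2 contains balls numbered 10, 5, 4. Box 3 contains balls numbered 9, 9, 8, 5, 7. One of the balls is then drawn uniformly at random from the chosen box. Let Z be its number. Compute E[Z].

E[Z | box 1] = (10+6+4+4+7)/5 = 31/5.
E[Z | box 2] = (10+5+4)/3 = 19/3.
E[Z | box 3] = (9+9+8+5+7)/5 = 38/5.
E[Z] = (1/2)·(31/5) + (1/6)·(19/3) + (1/3)·(38/5) = 301/45.

301/45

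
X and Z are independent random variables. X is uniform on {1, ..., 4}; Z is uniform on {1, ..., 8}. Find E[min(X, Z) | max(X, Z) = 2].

4/3

P(max(X, Z) = 2) = 3/32.
Summing min(X,Z)·P(x,y) over outcomes with max(X, Z) = 2 gives 1/8.
E[min(X, Z) | max(X, Z) = 2] = (1/8) / (3/32) = 4/3.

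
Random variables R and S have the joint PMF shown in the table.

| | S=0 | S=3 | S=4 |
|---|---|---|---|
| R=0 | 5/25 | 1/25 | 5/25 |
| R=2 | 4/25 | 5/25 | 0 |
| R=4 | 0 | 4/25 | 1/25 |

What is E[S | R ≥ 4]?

P(R ≥ 4) = 1/5.
Σ S·P over the event = 3·(4/25) + 4·(1/25) = 16/25.
E[S | R ≥ 4] = (16/25) / (1/5) = 16/5.

16/5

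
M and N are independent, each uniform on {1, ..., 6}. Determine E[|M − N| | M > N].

P(M > N) = 5/12.
Summing |M−N|·P(x,y) over outcomes with M > N gives 35/36.
E[|M − N| | M > N] = (35/36) / (5/12) = 7/3.

7/3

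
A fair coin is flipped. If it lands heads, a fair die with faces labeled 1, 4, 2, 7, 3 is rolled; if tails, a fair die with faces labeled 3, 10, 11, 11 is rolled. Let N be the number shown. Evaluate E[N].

E[N | heads] = (1+4+2+7+3)/5 = 17/5.
E[N | tails] = (3+10+11+11)/4 = 35/4.
By the law of total expectation,
E[N] = (1/2)·(17/5) + (1/2)·(35/4) = 243/40.

243/40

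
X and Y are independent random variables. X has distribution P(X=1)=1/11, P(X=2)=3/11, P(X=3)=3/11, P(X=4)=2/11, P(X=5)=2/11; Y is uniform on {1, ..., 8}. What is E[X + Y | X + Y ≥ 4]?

654/83

P(X + Y ≥ 4) = 83/88.
Summing (X+Y)·P(x,y) over outcomes with X + Y ≥ 4 gives 327/44.
E[X + Y | X + Y ≥ 4] = (327/44) / (83/88) = 654/83.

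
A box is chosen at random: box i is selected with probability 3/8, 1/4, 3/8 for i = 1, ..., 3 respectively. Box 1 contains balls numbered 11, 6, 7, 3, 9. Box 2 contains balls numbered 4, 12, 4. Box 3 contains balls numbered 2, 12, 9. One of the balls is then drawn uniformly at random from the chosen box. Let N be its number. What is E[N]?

869/120

E[N | box 1] = (11+6+7+3+9)/5 = 36/5.
E[N | box 2] = (4+12+4)/3 = 20/3.
E[N | box 3] = (2+12+9)/3 = 23/3.
By the law of total expectation,
E[N] = (3/8)·(36/5) + (1/4)·(20/3) + (3/8)·(23/3) = 869/120.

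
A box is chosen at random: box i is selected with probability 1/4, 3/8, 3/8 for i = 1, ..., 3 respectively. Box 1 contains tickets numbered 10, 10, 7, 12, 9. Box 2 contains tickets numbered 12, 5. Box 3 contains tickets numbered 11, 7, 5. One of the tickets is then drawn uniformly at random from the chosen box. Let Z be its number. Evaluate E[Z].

E[Z | box 1] = (10+10+7+12+9)/5 = 48/5.
E[Z | box 2] = (12+5)/2 = 17/2.
E[Z | box 3] = (11+7+5)/3 = 23/3.
By the law of total expectation,
E[Z] = (1/4)·(48/5) + (3/8)·(17/2) + (3/8)·(23/3) = 677/80.

677/80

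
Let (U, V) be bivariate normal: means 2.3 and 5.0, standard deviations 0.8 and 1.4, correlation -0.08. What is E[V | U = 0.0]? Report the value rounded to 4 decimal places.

5.3220

For a bivariate normal, E[V | U=x] = μ_V + ρ·(σ_V/σ_U)·(x − μ_U).
E[V | U=0.0] = 5.0 + (-0.08)·(1.4/0.8)·(0.0 − (2.3)) = 5.0 + (-0.14)·(-2.3) = 5.3220.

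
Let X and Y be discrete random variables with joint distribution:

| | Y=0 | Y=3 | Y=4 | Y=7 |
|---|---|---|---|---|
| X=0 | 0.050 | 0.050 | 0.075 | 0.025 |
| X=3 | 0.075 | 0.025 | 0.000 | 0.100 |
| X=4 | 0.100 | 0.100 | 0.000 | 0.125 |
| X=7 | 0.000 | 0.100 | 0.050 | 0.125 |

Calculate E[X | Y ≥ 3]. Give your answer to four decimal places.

4.1290

P(Y ≥ 3) = 0.775.
Summing X·P(X=x,Y=y) over the conditioning event gives 3.200.
E[X | Y ≥ 3] = (3.200) / (0.775) = 4.1290.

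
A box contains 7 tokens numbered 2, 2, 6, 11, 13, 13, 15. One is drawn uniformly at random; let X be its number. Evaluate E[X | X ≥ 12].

41/3

P(X ≥ 12) = 3/7.
Σ over the event: 13·2/7 + 15·1/7 = 41/7.
E[X | X ≥ 12] = (41/7) / (3/7) = 41/3.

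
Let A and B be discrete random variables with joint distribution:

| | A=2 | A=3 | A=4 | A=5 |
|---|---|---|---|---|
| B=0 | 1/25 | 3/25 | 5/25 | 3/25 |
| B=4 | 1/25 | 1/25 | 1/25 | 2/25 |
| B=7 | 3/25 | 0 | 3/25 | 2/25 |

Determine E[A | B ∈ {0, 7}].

P(B ∈ {0, 7}) = 4/5.
Σ A·P over the event = 2·(1/25) + 2·(3/25) + 3·(3/25) + 4·(5/25) + 4·(3/25) + 5·(3/25) + 5·(2/25) = 74/25.
E[A | B ∈ {0, 7}] = (74/25) / (4/5) = 37/10.

37/10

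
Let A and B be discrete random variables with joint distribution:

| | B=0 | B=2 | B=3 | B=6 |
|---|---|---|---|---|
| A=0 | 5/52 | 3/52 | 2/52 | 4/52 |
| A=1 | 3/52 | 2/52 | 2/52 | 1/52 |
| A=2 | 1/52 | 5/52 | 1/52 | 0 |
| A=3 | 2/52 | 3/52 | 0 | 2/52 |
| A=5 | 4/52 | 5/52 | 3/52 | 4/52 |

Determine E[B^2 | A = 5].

191/16

P(A = 5) = 4/13.
Σ B^2·P over the event = 0·(4/52) + 4·(5/52) + 9·(3/52) + 36·(4/52) = 191/52.
E[B^2 | A = 5] = (191/52) / (4/13) = 191/16.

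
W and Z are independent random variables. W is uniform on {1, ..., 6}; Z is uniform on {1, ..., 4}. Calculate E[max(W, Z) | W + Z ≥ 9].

P(W + Z ≥ 9) = 1/8.
Summing max(W,Z)·P(x,y) over outcomes with W + Z ≥ 9 gives 17/24.
E[max(W, Z) | W + Z ≥ 9] = (17/24) / (1/8) = 17/3.

17/3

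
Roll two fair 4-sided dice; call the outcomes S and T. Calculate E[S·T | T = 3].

15/2

Outcomes with T = 3: (1,3), (2,3), (3,3), (4,3), each with probability 1/16.
E[S·T | T = 3] = (3 + 6 + 9 + 12) / 4 = 15/2.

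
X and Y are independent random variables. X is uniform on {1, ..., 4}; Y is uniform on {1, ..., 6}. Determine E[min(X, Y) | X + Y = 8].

P(X + Y = 8) = 1/8.
Summing min(X,Y)·P(x,y) over outcomes with X + Y = 8 gives 3/8.
E[min(X, Y) | X + Y = 8] = (3/8) / (1/8) = 3.

3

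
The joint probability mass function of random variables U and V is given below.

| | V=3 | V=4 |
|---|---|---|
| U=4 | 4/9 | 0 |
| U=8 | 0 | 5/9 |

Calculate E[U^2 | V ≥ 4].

64

P(V ≥ 4) = 5/9.
Summing U^2·P(U=x,V=y) over the conditioning event gives 320/9.
E[U^2 | V ≥ 4] = (320/9) / (5/9) = 64.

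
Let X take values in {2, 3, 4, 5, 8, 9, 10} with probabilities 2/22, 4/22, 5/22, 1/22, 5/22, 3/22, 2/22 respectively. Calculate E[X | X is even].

P(X is even) = 7/11.
Σ over the event: 2·1/11 + 4·5/22 + 8·5/22 + 10·1/11 = 42/11.
E[X | X is even] = (42/11) / (7/11) = 6.

6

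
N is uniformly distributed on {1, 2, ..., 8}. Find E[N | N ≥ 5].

Given N ≥ 5, N is equally likely to be any of {5, 6, 7, 8}.
E[N | N ≥ 5] = (5 + 6 + 7 + 8) / 4 = 13/2.

13/2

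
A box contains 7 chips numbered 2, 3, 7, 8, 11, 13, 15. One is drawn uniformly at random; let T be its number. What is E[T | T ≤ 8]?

5

P(T ≤ 8) = 4/7.
Σ over the event: 2·1/7 + 3·1/7 + 7·1/7 + 8·1/7 = 20/7.
E[T | T ≤ 8] = (20/7) / (4/7) = 5.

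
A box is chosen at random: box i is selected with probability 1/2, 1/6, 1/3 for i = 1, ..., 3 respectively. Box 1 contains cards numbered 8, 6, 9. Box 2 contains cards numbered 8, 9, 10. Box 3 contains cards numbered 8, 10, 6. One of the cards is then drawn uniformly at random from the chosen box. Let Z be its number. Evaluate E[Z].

E[Z | box 1] = (8+6+9)/3 = 23/3.
E[Z | box 2] = (8+9+10)/3 = 9.
E[Z | box 3] = (8+10+6)/3 = 8.
By the law of total expectation,
E[Z] = (1/2)·(23/3) + (1/6)·(9) + (1/3)·(8) = 8.

8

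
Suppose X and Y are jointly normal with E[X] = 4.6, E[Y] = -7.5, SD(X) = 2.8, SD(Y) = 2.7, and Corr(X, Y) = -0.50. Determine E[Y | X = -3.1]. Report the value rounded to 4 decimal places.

For a bivariate normal, E[Y | X=x] = μ_Y + ρ·(σ_Y/σ_X)·(x − μ_X).
E[Y | X=-3.1] = -7.5 + (-0.50)·(2.7/2.8)·(-3.1 − (4.6)) = -7.5 + (-0.48214)·(-7.7) = -3.7875.

-3.7875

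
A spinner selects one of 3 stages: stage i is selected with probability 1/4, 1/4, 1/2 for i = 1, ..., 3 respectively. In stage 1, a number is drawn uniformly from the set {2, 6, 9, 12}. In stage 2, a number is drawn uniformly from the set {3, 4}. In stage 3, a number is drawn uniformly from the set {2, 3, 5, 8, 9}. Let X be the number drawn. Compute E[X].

431/80

E[X | stage 1] = (2+6+9+12)/4 = 29/4.
E[X | stage 2] = (3+4)/2 = 7/2.
E[X | stage 3] = (2+3+5+8+9)/5 = 27/5.
By the law of total expectation,
E[X] = (1/4)·(29/4) + (1/4)·(7/2) + (1/2)·(27/5) = 431/80.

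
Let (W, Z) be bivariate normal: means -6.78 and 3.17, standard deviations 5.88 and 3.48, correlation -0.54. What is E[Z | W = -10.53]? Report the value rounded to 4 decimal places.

4.3685

E[Z | W=x] = μ_Z + ρ(σ_Z/σ_W)(x − μ_W) for jointly normal variables.
E[Z | W=-10.53] = 3.17 + (-0.54)·(3.48/5.88)·(-10.53 − (-6.78)) = 3.17 + (-0.31959)·(-3.75) = 4.3685.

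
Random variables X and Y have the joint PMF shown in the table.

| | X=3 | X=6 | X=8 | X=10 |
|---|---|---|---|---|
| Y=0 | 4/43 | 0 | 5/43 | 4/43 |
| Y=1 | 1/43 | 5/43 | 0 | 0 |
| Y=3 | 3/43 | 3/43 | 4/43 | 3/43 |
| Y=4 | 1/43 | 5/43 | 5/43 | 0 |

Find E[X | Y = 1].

P(Y = 1) = 6/43.
Σ X·P over the event = 3·(1/43) + 6·(5/43) = 33/43.
E[X | Y = 1] = (33/43) / (6/43) = 11/2.

11/2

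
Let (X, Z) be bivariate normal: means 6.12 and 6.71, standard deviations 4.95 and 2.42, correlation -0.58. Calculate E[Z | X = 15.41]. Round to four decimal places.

4.0758

The regression of Z on X has slope ρ·σ_Z/σ_X and passes through (μ_X, μ_Z).
E[Z | X=15.41] = 6.71 + (-0.58)·(2.42/4.95)·(15.41 − (6.12)) = 6.71 + (-0.283556)·(9.29) = 4.0758.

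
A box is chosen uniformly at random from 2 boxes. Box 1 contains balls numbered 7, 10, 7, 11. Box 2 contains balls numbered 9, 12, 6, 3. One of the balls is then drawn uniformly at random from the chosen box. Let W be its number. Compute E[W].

65/8

E[W | box 1] = (7+10+7+11)/4 = 35/4.
E[W | box 2] = (9+12+6+3)/4 = 15/2.
E[W] = (1/2)·(35/4) + (1/2)·(15/2) = 65/8.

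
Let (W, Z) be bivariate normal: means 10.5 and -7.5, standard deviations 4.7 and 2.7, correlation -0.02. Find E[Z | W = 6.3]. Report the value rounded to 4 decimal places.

-7.4517

The regression of Z on W has slope ρ·σ_Z/σ_W and passes through (μ_W, μ_Z).
E[Z | W=6.3] = -7.5 + (-0.02)·(2.7/4.7)·(6.3 − (10.5)) = -7.5 + (-0.011489)·(-4.2) = -7.4517.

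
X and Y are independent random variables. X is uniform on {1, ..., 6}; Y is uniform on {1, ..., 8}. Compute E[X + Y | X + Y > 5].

P(X + Y > 5) = 19/24.
Summing (X+Y)·P(x,y) over outcomes with X + Y > 5 gives 43/6.
E[X + Y | X + Y > 5] = (43/6) / (19/24) = 172/19.

172/19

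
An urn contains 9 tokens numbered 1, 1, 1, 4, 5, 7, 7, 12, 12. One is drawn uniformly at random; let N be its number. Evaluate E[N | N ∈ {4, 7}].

P(N ∈ {4, 7}) = 1/3.
Σ over the event: 4·1/9 + 7·2/9 = 2.
E[N | N ∈ {4, 7}] = (2) / (1/3) = 6.

6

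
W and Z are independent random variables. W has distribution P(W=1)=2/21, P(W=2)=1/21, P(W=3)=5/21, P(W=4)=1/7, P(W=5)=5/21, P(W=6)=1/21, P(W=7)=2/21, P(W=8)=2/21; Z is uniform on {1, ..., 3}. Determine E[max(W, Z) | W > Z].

P(W > Z) = 50/63.
Summing max(W,Z)·P(x,y) over outcomes with W > Z gives 251/63.
E[max(W, Z) | W > Z] = (251/63) / (50/63) = 251/50.

251/50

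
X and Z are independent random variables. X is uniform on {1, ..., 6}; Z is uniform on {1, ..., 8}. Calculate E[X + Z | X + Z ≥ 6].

P(X + Z ≥ 6) = 19/24.
Summing (X+Z)·P(x,y) over outcomes with X + Z ≥ 6 gives 43/6.
E[X + Z | X + Z ≥ 6] = (43/6) / (19/24) = 172/19.

172/19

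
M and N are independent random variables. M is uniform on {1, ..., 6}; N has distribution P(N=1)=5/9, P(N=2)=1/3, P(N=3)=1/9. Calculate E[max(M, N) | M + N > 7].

29/5

P(M + N > 7) = 5/54.
Summing max(M,N)·P(x,y) over outcomes with M + N > 7 gives 29/54.
E[max(M, N) | M + N > 7] = (29/54) / (5/54) = 29/5.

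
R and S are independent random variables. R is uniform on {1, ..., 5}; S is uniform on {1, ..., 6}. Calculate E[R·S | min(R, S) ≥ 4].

Outcomes with min(R, S) ≥ 4: (4,4), (4,5), (4,6), (5,4), (5,5), (5,6), each with probability 1/30.
E[R·S | min(R, S) ≥ 4] = (16 + 20 + 24 + 20 + 25 + 30) / 6 = 45/2.

45/2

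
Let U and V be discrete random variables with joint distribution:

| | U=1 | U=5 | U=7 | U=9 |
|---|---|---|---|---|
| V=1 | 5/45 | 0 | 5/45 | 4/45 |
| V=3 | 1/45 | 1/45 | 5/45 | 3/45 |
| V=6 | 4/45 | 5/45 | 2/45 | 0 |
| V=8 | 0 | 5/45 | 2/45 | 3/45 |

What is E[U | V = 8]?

33/5

P(V = 8) = 2/9.
Summing U·P(U=x,V=y) over the conditioning event gives 22/15.
E[U | V = 8] = (22/15) / (2/9) = 33/5.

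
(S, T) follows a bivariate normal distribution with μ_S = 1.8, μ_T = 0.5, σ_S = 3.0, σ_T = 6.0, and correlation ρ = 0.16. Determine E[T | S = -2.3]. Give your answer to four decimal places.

The regression of T on S has slope ρ·σ_T/σ_S and passes through (μ_S, μ_T).
E[T | S=-2.3] = 0.5 + (0.16)·(6.0/3.0)·(-2.3 − (1.8)) = 0.5 + (0.32)·(-4.1) = -0.8120.

-0.8120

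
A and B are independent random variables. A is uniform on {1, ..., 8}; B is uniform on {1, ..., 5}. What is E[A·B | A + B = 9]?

16

Outcomes with A + B = 9: (4,5), (5,4), (6,3), (7,2), (8,1), each with probability 1/40.
E[A·B | A + B = 9] = (20 + 20 + 18 + 14 + 8) / 5 = 16.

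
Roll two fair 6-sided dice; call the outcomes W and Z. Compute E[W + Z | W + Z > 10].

34/3

Outcomes with W + Z > 10: (5,6), (6,5), (6,6), each with probability 1/36.
E[W + Z | W + Z > 10] = (11 + 11 + 12) / 3 = 34/3.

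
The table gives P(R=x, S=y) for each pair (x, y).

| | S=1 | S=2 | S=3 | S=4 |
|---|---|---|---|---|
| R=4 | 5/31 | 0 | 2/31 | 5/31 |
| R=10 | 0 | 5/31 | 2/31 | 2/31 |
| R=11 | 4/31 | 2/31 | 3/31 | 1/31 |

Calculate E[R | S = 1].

P(S = 1) = 9/31.
Σ R·P over the event = 4·(5/31) + 11·(4/31) = 64/31.
E[R | S = 1] = (64/31) / (9/31) = 64/9.

64/9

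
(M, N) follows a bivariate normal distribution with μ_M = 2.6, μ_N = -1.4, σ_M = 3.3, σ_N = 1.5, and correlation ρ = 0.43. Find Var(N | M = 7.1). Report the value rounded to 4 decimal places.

1.8340

The conditional variance in a bivariate normal is σ_N²(1 − ρ²), independent of x.
Var(N | M=7.1) = (1.5)²·(1 − (0.43)²) = 2.25·0.8151 = 1.8340.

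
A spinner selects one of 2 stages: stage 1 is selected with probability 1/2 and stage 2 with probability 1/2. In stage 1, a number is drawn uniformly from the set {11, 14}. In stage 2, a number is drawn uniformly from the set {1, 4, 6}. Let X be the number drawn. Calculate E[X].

E[X | stage 1] = (11+14)/2 = 25/2.
E[X | stage 2] = (1+4+6)/3 = 11/3.
E[X] = (1/2)·(25/2) + (1/2)·(11/3) = 97/12.

97/12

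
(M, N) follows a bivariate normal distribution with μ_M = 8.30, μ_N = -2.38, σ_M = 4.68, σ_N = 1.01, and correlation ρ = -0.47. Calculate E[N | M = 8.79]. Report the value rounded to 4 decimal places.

-2.4297

For a bivariate normal, E[N | M=x] = μ_N + ρ·(σ_N/σ_M)·(x − μ_M).
E[N | M=8.79] = -2.38 + (-0.47)·(1.01/4.68)·(8.79 − (8.30)) = -2.38 + (-0.10143)·(0.49) = -2.4297.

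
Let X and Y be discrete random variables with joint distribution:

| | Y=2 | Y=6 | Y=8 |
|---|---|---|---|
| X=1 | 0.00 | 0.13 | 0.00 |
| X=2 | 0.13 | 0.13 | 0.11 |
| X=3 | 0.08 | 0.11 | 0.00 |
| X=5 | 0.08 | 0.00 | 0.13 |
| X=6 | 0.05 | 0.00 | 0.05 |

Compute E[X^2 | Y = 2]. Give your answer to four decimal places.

P(Y = 2) = 0.34.
Σ X^2·P over the event = 4·(0.13) + 9·(0.08) + 25·(0.08) + 36·(0.05) = 5.04.
E[X^2 | Y = 2] = (5.04) / (0.34) = 14.8235.

14.8235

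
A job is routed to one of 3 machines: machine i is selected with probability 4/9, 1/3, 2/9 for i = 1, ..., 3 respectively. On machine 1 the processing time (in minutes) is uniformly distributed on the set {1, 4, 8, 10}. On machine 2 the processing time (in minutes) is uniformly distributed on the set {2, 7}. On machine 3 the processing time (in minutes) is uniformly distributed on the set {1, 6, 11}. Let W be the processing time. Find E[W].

97/18

E[W | machine 1] = (1+4+8+10)/4 = 23/4.
E[W | machine 2] = (2+7)/2 = 9/2.
E[W | machine 3] = (1+6+11)/3 = 6.
E[W] = (4/9)·(23/4) + (1/3)·(9/2) + (2/9)·(6) = 97/18.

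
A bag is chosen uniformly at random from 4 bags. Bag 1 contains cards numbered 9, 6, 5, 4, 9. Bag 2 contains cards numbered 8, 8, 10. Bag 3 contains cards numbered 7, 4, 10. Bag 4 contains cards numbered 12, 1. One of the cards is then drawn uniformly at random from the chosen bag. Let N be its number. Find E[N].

863/120

E[N | bag 1] = (9+6+5+4+9)/5 = 33/5.
E[N | bag 2] = (8+8+10)/3 = 26/3.
E[N | bag 3] = (7+4+10)/3 = 7.
E[N | bag 4] = (12+1)/2 = 13/2.
By the law of total expectation,
E[N] = (1/4)·(33/5) + (1/4)·(26/3) + (1/4)·(7) + (1/4)·(13/2) = 863/120.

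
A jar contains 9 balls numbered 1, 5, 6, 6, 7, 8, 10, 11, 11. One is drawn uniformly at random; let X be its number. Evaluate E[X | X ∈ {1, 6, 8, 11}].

P(X ∈ {1, 6, 8, 11}) = 2/3.
Σ over the event: 1·1/9 + 6·2/9 + 8·1/9 + 11·2/9 = 43/9.
E[X | X ∈ {1, 6, 8, 11}] = (43/9) / (2/3) = 43/6.

43/6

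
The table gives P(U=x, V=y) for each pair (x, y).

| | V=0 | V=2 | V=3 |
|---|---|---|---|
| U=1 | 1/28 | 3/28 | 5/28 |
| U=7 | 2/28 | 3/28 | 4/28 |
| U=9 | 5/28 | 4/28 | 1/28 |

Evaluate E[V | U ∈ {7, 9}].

29/19

P(U ∈ {7, 9}) = 19/28.
Σ V·P over the event = 0·(2/28) + 2·(3/28) + 3·(4/28) + 0·(5/28) + 2·(4/28) + 3·(1/28) = 29/28.
E[V | U ∈ {7, 9}] = (29/28) / (19/28) = 29/19.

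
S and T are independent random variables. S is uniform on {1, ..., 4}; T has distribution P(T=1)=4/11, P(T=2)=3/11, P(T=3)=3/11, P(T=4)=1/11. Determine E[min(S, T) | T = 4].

5/2

P(T = 4) = 1/11.
Summing min(S,T)·P(x,y) over outcomes with T = 4 gives 5/22.
E[min(S, T) | T = 4] = (5/22) / (1/11) = 5/2.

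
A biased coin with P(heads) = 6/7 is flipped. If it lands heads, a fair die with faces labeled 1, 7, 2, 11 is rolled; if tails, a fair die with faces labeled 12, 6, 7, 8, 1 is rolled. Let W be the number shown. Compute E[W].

E[W | heads] = (1+7+2+11)/4 = 21/4.
E[W | tails] = (12+6+7+8+1)/5 = 34/5.
E[W] = (6/7)·(21/4) + (1/7)·(34/5) = 383/70.

383/70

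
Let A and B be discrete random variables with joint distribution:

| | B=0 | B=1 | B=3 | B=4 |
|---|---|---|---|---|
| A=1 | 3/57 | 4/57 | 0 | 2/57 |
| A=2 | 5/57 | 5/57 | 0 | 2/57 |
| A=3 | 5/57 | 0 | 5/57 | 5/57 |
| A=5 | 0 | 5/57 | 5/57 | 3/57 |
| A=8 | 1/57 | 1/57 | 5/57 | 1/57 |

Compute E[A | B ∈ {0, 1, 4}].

P(B ∈ {0, 1, 4}) = 14/19.
Summing A·P(A=x,B=y) over the conditioning event gives 127/57.
E[A | B ∈ {0, 1, 4}] = (127/57) / (14/19) = 127/42.

127/42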